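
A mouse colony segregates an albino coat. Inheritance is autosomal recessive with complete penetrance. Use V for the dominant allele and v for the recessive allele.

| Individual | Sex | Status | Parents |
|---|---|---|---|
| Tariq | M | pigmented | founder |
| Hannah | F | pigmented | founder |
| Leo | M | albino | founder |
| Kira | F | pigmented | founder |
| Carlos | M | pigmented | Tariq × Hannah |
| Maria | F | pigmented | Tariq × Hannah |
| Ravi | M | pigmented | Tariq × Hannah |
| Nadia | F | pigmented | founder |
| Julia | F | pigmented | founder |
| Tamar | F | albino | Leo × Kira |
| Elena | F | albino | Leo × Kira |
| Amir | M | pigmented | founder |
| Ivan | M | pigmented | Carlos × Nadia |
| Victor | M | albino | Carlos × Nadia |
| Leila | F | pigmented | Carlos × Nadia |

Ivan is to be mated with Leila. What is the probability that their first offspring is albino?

Carlos is pigmented so carries V and passed v to Victor (vv), so Carlos is Vv.
Nadia is pigmented so carries V and passed v to Victor (vv), so Nadia is Vv.
Ivan is a pigmented offspring of Carlos (Vv) × Nadia (Vv), whose cross gives 1/4 VV : 1/2 Vv : 1/4 vv; conditioning on being pigmented, Ivan is VV with probability 1/3, Vv with probability 2/3.
Leila is a pigmented offspring of Carlos (Vv) × Nadia (Vv), whose cross gives 1/4 VV : 1/2 Vv : 1/4 vv; conditioning on being pigmented, Leila is VV with probability 1/3, Vv with probability 2/3.
Summing over parental genotype combinations, P(offspring is albino) = 4/9·1/4 = 1/9.

1/9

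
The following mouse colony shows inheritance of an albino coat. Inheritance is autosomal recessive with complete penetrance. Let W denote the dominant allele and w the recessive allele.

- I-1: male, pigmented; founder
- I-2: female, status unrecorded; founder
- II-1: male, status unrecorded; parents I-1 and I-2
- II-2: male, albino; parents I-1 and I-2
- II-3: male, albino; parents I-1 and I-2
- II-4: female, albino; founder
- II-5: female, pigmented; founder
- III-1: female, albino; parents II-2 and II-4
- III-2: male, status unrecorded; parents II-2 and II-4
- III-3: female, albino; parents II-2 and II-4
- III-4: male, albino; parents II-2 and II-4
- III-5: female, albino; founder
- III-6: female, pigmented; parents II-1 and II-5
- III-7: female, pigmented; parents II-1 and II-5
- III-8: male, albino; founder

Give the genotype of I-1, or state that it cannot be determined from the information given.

From phenotype alone, I-1 is WW or Ww.
I-1 is pigmented so carries W and passed w to II-2 (ww), so I-1 is Ww.

Ww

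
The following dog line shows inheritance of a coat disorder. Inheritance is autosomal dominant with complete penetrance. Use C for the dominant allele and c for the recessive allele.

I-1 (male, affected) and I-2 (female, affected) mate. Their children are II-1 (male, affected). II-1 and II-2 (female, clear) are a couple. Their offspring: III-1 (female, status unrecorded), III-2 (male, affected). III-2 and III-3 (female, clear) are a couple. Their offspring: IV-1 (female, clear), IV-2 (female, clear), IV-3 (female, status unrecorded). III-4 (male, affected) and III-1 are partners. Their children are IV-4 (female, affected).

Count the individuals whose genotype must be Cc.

Obligate heterozygotes: III-2 is affected so carries C and received c from II-2 (cc), so III-2 is Cc.
Every other individual is either homozygous by phenotype or has at least one consistent homozygous assignment, so the count is 1.

1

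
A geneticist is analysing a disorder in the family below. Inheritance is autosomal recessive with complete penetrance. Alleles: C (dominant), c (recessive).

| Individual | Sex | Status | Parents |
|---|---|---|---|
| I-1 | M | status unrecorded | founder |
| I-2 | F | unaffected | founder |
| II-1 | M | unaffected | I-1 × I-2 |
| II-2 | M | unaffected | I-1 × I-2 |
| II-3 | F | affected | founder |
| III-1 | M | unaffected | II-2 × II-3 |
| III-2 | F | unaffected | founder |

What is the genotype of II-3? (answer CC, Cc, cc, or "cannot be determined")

II-3 is affected, so II-3 is cc.

cc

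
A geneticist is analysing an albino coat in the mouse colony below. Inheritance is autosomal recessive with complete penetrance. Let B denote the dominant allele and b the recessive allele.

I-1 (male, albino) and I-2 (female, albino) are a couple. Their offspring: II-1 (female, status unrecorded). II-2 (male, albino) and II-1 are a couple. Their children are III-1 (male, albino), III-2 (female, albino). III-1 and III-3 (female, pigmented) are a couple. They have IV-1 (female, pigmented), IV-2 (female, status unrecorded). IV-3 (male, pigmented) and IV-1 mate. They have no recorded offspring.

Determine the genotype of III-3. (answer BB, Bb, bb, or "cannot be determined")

III-3's phenotype allows BB or Bb, and no parent or child forces a single allele at both positions; consistent genotype assignments exist with III-3 as BB or Bb.

cannot be determined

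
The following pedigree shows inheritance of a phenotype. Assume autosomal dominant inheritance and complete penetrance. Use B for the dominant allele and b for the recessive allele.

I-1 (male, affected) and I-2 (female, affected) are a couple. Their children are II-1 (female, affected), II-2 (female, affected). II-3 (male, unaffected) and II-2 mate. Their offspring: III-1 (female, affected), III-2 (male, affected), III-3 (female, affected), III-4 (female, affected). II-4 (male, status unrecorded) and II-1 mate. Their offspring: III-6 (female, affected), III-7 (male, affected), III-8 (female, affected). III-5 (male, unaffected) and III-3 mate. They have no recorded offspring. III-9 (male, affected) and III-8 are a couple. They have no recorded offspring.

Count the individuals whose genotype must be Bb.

Obligate heterozygotes: III-1 is affected so carries B and received b from II-3 (bb), so III-1 is Bb; III-2 is affected so carries B and received b from II-3 (bb), so III-2 is Bb; III-3 is affected so carries B and received b from II-3 (bb), so III-3 is Bb; III-4 is affected so carries B and received b from II-3 (bb), so III-4 is Bb.
Every other individual is either homozygous by phenotype or has at least one consistent homozygous assignment, so the count is 4.

4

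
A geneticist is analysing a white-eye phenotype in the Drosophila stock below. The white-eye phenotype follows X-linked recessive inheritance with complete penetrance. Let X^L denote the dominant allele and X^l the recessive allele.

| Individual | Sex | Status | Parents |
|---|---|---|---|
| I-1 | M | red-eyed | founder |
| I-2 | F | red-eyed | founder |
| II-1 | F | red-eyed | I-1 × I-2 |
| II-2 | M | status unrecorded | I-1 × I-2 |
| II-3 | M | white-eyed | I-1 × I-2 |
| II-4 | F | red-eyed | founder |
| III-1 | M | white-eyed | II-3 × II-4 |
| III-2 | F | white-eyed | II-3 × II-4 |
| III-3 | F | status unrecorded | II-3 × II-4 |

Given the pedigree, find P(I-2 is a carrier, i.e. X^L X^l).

1

I-2 is red-eyed so carries L and passed l to II-3 (X^l Y), so I-2 is X^L X^l, giving P(X^L X^l) = 1.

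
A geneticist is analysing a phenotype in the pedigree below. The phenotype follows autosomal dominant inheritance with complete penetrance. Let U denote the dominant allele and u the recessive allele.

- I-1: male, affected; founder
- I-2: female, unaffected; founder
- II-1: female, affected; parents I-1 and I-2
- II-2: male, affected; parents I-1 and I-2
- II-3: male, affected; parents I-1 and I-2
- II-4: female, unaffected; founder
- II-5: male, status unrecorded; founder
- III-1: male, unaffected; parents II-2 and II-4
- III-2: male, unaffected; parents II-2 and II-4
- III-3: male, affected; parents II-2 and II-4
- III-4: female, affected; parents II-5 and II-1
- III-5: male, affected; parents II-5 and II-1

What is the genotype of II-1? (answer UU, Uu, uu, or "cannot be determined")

From phenotype alone, II-1 is UU or Uu.
II-1 is affected so carries U and received u from I-2 (uu), so II-1 is Uu.

Uu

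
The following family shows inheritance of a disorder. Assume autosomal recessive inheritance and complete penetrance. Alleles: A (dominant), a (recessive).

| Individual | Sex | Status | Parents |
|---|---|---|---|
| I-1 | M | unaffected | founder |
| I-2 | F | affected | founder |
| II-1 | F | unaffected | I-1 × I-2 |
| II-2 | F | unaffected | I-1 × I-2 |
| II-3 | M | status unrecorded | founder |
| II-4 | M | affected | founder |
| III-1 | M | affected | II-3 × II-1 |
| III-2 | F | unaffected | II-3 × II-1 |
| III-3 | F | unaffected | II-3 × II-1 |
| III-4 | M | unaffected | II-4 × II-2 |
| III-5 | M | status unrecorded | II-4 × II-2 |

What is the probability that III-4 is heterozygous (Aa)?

1

III-4 is unaffected so carries A and received a from II-4 (aa), so III-4 is Aa, giving P(Aa) = 1.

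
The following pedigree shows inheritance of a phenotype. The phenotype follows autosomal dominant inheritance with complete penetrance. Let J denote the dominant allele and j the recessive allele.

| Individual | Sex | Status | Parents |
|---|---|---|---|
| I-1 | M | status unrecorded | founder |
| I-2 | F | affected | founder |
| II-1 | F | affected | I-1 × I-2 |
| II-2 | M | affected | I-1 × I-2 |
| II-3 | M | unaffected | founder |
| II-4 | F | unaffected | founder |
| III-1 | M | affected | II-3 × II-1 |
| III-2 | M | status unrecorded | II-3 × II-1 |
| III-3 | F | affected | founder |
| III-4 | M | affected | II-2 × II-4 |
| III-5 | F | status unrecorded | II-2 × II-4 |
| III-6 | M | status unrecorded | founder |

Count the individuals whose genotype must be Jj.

Obligate heterozygotes: III-1 is affected so carries J and received j from II-3 (jj), so III-1 is Jj; III-4 is affected so carries J and received j from II-4 (jj), so III-4 is Jj.
Every other individual is either homozygous by phenotype or has at least one consistent homozygous assignment, so the count is 2.

2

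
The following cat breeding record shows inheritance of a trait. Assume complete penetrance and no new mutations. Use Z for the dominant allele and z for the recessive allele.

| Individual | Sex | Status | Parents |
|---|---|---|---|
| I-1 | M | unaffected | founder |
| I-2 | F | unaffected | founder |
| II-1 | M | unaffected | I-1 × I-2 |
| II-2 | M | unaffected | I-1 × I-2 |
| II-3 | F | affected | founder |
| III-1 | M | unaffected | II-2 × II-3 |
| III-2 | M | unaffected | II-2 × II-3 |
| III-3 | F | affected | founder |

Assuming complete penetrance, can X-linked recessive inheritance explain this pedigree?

No

Under X-linked recessive, III-1 (unaffected, male) cannot arise from II-2 (unaffected) × II-3 (affected).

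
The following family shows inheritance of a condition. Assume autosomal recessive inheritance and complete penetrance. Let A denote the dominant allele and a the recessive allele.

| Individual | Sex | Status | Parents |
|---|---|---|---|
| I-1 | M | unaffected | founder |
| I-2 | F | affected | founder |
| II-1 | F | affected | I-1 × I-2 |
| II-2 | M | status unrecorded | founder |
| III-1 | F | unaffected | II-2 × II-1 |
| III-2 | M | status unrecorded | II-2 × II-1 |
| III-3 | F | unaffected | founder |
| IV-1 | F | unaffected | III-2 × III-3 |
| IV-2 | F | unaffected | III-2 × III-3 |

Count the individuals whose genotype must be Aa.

Obligate heterozygotes: I-1 is unaffected so carries A and passed a to II-1 (aa), so I-1 is Aa; III-1 is unaffected so carries A and received a from II-1 (aa), so III-1 is Aa.
Every other individual is either homozygous by phenotype or has at least one consistent homozygous assignment, so the count is 2.

2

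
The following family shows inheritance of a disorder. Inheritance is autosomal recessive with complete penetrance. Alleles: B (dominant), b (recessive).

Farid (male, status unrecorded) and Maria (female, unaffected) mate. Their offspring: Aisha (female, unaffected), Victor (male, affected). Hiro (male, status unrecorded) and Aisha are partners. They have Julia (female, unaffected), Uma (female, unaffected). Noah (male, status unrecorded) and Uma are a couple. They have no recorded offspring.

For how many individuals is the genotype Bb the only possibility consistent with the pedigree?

Obligate heterozygotes: Maria is unaffected so carries B and passed b to Victor (bb), so Maria is Bb.
Every other individual is either homozygous by phenotype or has at least one consistent homozygous assignment, so the count is 1.

1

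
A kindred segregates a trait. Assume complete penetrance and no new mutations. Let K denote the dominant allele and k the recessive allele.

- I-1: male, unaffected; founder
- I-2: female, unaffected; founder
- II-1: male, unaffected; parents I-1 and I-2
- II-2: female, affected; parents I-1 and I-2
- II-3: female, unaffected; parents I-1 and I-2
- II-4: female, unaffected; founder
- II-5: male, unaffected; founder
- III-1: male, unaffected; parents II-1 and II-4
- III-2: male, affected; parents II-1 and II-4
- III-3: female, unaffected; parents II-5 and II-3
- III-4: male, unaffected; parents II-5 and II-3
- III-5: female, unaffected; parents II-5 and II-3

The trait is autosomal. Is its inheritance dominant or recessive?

I-1 and I-2 are both unaffected yet have an affected child II-2. Under dominance, an affected child requires at least one affected parent, so the trait cannot be dominant.

recessive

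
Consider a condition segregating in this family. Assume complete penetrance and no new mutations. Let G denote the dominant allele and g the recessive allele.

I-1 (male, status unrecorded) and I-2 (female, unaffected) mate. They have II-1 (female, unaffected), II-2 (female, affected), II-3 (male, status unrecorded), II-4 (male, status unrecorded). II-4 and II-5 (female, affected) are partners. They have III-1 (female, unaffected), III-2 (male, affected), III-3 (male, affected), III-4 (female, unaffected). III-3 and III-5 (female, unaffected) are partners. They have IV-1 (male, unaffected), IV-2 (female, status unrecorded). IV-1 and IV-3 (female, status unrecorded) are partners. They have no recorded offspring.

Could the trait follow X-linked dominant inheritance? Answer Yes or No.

No assignment of genotypes under X-linked dominant satisfies every parent–offspring relationship, so the pedigree is inconsistent.

No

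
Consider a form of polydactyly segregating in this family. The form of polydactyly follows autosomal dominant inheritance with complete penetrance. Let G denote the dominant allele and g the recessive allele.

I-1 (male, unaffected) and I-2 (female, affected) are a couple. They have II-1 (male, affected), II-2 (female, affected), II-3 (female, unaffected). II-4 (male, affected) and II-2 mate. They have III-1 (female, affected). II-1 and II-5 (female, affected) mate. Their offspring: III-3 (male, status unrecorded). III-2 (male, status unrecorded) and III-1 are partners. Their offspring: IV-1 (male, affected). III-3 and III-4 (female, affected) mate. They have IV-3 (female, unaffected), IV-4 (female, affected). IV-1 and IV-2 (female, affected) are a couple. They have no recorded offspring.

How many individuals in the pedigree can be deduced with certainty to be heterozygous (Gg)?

Obligate heterozygotes: I-2 is affected so carries G and passed g to II-3 (gg), so I-2 is Gg; II-1 is affected so carries G and received g from I-1 (gg), so II-1 is Gg; II-2 is affected so carries G and received g from I-1 (gg), so II-2 is Gg; III-4 is affected so carries G and passed g to IV-3 (gg), so III-4 is Gg.
Every other individual is either homozygous by phenotype or has at least one consistent homozygous assignment, so the count is 4.

4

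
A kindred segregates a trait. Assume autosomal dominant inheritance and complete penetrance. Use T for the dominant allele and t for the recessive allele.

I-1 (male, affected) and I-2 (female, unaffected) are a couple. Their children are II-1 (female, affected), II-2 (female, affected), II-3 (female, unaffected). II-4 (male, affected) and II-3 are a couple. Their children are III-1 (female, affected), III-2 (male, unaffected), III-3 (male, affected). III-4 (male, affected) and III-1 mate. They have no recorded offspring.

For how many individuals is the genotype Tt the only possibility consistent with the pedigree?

6

Obligate heterozygotes: I-1 is affected so carries T and passed t to II-3 (tt), so I-1 is Tt; II-1 is affected so carries T and received t from I-2 (tt), so II-1 is Tt; II-2 is affected so carries T and received t from I-2 (tt), so II-2 is Tt; II-4 is affected so carries T and passed t to III-2 (tt), so II-4 is Tt; III-1 is affected so carries T and received t from II-3 (tt), so III-1 is Tt; III-3 is affected so carries T and received t from II-3 (tt), so III-3 is Tt.
Every other individual is either homozygous by phenotype or has at least one consistent homozygous assignment, so the count is 6.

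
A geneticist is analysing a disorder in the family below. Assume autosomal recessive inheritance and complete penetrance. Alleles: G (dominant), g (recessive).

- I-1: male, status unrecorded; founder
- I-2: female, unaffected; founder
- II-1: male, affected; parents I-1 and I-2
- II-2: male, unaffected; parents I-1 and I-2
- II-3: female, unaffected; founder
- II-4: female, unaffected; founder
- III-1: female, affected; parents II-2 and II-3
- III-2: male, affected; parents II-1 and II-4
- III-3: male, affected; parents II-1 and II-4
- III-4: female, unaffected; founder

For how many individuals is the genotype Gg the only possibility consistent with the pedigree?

Obligate heterozygotes: I-2 is unaffected so carries G and passed g to II-1 (gg), so I-2 is Gg; II-2 is unaffected so carries G and passed g to III-1 (gg), so II-2 is Gg; II-3 is unaffected so carries G and passed g to III-1 (gg), so II-3 is Gg; II-4 is unaffected so carries G and passed g to III-2 (gg), so II-4 is Gg.
Every other individual is either homozygous by phenotype or has at least one consistent homozygous assignment, so the count is 4.

4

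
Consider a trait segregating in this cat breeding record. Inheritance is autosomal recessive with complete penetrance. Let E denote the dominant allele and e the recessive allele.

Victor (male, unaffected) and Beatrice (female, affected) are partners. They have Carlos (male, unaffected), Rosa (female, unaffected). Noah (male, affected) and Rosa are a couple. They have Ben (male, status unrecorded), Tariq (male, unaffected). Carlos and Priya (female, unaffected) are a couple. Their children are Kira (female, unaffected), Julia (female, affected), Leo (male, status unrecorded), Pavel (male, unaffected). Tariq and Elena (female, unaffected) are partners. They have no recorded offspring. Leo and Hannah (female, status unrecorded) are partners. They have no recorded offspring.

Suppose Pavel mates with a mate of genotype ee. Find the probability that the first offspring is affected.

1/3

Carlos is unaffected so carries E and received e from Beatrice (ee), so Carlos is Ee.
Priya is unaffected so carries E and passed e to Julia (ee), so Priya is Ee.
Pavel is an unaffected offspring of Carlos (Ee) × Priya (Ee), whose cross gives 1/4 EE : 1/2 Ee : 1/4 ee; conditioning on being unaffected, Pavel is EE with probability 1/3, Ee with probability 2/3.
Summing over parental genotype combinations, P(offspring is affected) = 2/3·1/2 = 1/3.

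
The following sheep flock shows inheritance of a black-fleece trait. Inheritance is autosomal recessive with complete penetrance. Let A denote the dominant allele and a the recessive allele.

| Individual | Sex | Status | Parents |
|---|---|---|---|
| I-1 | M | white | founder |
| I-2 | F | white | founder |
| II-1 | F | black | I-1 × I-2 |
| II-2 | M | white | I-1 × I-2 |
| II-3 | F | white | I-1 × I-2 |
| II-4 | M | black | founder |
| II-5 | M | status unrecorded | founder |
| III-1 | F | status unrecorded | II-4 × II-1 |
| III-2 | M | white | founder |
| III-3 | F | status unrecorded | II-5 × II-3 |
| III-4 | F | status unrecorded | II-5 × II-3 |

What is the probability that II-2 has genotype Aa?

I-1 is white so carries A and passed a to II-1 (aa), so I-1 is Aa.
I-2 is white so carries A and passed a to II-1 (aa), so I-2 is Aa.
Their cross gives offspring ratios 1/4 AA : 1/2 Aa : 1/4 aa. Conditioning on II-2 being white, P(Aa) = 1/2 / 3/4 = 2/3.

2/3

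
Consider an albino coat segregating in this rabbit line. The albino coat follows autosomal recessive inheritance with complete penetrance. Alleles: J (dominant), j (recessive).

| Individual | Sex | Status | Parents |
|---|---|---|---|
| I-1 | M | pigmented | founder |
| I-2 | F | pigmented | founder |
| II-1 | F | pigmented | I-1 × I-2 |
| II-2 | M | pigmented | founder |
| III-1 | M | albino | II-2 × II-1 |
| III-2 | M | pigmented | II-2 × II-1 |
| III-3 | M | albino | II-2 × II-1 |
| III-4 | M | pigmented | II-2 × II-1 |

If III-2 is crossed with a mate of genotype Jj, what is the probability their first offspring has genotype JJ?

1/3

II-2 is pigmented so carries J and passed j to III-1 (jj), so II-2 is Jj.
II-1 is pigmented so carries J and passed j to III-1 (jj), so II-1 is Jj.
III-2 is a pigmented offspring of II-2 (Jj) × II-1 (Jj), whose cross gives 1/4 JJ : 1/2 Jj : 1/4 jj; conditioning on being pigmented, III-2 is JJ with probability 1/3, Jj with probability 2/3.
Summing over parental genotype combinations, P(offspring has genotype JJ) = 1/3·1/2 + 2/3·1/4 = 1/3.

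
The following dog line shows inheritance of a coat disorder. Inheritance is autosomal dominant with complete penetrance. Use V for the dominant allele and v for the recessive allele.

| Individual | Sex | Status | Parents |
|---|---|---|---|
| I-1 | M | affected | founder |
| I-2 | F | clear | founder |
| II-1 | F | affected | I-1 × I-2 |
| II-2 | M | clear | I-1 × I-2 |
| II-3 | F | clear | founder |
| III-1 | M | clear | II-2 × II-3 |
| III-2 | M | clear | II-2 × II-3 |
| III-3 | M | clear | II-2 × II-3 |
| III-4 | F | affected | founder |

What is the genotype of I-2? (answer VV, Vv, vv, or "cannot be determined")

I-2 is clear, so I-2 is vv.

vv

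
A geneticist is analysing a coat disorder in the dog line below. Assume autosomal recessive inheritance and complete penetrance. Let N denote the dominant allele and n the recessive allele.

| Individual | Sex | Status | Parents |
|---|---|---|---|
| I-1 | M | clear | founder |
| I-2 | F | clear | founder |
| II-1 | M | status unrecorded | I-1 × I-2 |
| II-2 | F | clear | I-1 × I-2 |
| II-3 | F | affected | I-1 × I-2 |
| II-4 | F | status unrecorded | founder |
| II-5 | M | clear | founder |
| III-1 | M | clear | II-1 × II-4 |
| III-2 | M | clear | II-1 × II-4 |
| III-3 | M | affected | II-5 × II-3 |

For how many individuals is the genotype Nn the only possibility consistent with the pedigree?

3

Obligate heterozygotes: I-1 is clear so carries N and passed n to II-3 (nn), so I-1 is Nn; I-2 is clear so carries N and passed n to II-3 (nn), so I-2 is Nn; II-5 is clear so carries N and passed n to III-3 (nn), so II-5 is Nn.
Every other individual is either homozygous by phenotype or has at least one consistent homozygous assignment, so the count is 3.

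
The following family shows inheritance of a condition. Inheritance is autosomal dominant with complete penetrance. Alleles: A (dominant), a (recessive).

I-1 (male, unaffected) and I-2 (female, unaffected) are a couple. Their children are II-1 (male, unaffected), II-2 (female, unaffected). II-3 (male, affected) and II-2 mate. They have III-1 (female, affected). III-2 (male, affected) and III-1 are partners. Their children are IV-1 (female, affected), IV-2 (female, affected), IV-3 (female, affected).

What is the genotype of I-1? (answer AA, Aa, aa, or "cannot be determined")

aa

I-1 is unaffected, so I-1 is aa.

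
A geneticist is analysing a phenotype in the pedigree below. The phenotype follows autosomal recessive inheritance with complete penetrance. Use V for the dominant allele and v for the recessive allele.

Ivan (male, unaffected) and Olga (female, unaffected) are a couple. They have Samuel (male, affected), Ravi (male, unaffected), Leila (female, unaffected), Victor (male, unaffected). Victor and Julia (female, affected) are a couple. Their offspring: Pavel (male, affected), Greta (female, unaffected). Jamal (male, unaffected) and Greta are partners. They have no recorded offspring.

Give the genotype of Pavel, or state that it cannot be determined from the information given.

vv

Pavel is affected, so Pavel is vv.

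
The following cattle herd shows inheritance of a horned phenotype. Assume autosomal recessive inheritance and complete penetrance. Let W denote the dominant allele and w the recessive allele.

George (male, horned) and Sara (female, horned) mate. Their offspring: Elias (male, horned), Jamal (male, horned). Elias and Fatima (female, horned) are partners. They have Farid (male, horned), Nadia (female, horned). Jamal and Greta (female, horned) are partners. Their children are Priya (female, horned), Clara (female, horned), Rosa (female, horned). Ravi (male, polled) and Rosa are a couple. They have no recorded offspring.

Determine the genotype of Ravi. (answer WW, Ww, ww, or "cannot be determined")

cannot be determined

Ravi's phenotype allows WW or Ww, and no parent or child forces a single allele at both positions; consistent genotype assignments exist with Ravi as WW or Ww.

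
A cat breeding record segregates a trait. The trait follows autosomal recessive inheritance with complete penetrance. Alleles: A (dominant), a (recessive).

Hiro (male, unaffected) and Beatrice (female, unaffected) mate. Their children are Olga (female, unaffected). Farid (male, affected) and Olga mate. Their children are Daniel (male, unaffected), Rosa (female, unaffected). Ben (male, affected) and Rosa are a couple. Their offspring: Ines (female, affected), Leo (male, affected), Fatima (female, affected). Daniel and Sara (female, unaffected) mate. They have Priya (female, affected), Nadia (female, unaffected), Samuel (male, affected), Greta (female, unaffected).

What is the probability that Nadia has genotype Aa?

Daniel is unaffected so carries A and received a from Farid (aa), so Daniel is Aa.
Sara is unaffected so carries A and passed a to Priya (aa), so Sara is Aa.
Their cross gives offspring ratios 1/4 AA : 1/2 Aa : 1/4 aa. Conditioning on Nadia being unaffected, P(Aa) = 1/2 / 3/4 = 2/3.

2/3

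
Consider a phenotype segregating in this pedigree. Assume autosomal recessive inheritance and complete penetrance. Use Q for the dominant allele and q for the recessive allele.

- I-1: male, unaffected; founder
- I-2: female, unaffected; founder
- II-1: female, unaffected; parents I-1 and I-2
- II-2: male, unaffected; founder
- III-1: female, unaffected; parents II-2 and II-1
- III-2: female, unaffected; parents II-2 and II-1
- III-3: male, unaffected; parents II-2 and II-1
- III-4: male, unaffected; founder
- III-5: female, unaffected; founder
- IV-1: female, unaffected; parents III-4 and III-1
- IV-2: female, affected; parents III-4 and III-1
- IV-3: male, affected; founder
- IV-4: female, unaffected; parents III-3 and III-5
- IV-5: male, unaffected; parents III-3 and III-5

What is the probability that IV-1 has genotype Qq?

III-4 is unaffected so carries Q and passed q to IV-2 (qq), so III-4 is Qq.
III-1 is unaffected so carries Q and passed q to IV-2 (qq), so III-1 is Qq.
Their cross gives offspring ratios 1/4 QQ : 1/2 Qq : 1/4 qq. Conditioning on IV-1 being unaffected, P(Qq) = 1/2 / 3/4 = 2/3.

2/3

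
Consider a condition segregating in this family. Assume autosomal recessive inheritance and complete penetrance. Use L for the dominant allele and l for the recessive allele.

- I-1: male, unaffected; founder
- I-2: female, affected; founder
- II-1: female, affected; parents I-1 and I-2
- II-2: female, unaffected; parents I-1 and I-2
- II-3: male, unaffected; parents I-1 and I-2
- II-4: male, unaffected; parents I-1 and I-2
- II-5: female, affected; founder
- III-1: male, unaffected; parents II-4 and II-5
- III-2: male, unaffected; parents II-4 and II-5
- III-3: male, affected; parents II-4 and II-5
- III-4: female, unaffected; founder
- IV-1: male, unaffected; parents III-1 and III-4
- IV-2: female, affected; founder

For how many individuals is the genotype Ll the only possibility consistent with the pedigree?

Obligate heterozygotes: I-1 is unaffected so carries L and passed l to II-1 (ll), so I-1 is Ll; II-2 is unaffected so carries L and received l from I-2 (ll), so II-2 is Ll; II-3 is unaffected so carries L and received l from I-2 (ll), so II-3 is Ll; II-4 is unaffected so carries L and received l from I-2 (ll), so II-4 is Ll; III-1 is unaffected so carries L and received l from II-5 (ll), so III-1 is Ll; III-2 is unaffected so carries L and received l from II-5 (ll), so III-2 is Ll.
Every other individual is either homozygous by phenotype or has at least one consistent homozygous assignment, so the count is 6.

6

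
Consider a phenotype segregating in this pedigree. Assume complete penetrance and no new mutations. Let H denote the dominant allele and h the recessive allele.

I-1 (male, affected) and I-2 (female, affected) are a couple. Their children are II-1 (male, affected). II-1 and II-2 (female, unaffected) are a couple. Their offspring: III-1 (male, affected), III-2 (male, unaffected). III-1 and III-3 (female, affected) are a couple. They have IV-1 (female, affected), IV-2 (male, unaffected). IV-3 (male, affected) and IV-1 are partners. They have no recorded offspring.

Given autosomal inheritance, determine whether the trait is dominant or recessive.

III-1 and III-3 are both affected yet have an unaffected child IV-2. Under a recessive model two affected parents are homozygous and every child would be affected, so the trait cannot be recessive.

dominant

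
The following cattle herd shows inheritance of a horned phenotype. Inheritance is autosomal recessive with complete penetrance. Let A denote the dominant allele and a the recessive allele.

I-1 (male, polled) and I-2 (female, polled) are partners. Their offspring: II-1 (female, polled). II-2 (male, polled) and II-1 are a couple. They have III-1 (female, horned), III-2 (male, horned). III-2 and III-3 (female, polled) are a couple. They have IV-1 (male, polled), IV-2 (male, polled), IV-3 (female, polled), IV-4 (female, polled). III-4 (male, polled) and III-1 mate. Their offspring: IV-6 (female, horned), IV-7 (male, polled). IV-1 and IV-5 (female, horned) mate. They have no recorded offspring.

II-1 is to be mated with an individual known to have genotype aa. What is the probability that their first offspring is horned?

1/2

II-1 is polled so carries A and passed a to III-1 (aa), so II-1 is Aa.
The cross gives 1/2 Aa : 1/2 aa, so P(offspring is horned) = 1/2.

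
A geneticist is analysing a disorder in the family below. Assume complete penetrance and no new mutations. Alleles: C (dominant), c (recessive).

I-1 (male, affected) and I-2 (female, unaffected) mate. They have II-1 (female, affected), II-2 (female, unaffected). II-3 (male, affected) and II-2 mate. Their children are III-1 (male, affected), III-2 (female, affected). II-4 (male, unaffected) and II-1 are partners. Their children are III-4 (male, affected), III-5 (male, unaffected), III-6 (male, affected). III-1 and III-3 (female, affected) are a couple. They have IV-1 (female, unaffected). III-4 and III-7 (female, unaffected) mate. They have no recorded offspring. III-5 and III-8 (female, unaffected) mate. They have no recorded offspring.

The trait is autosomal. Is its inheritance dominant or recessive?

dominant

III-1 and III-3 are both affected yet have an unaffected child IV-1. Under a recessive model two affected parents are homozygous and every child would be affected, so the trait cannot be recessive.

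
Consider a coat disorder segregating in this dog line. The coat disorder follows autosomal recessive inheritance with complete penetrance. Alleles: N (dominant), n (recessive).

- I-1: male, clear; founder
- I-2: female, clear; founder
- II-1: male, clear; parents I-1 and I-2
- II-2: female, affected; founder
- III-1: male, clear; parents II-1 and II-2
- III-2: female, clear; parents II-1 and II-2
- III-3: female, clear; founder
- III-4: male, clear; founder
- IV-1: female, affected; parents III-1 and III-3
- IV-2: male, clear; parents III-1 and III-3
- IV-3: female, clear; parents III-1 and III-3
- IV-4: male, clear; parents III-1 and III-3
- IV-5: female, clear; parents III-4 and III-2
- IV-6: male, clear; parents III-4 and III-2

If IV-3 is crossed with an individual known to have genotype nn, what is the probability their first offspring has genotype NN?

0

III-1 is clear so carries N and received n from II-2 (nn), so III-1 is Nn.
III-3 is clear so carries N and passed n to IV-1 (nn), so III-3 is Nn.
IV-3 is a clear offspring of III-1 (Nn) × III-3 (Nn), whose cross gives 1/4 NN : 1/2 Nn : 1/4 nn; conditioning on being clear, IV-3 is NN with probability 1/3, Nn with probability 2/3.
Summing over parental genotype combinations, P(offspring has genotype NN) = 0 = 0.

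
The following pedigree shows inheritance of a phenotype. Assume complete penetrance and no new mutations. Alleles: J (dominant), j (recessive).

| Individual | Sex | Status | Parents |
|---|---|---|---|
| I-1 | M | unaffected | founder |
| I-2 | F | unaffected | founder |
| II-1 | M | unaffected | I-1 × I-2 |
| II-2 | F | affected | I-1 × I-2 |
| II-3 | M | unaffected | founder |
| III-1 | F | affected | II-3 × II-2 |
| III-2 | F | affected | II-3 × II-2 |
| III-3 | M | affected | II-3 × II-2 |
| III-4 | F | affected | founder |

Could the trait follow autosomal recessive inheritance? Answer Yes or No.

Yes

A consistent assignment under autosomal recessive exists: I-1 Jj, I-2 Jj, II-1 JJ, II-2 jj, II-3 Jj, III-1 jj, III-2 jj, III-3 jj, III-4 jj.
In this assignment every recorded phenotype matches its genotype and every non-founder's genotype is obtainable from its parents' genotypes, so the pedigree is consistent.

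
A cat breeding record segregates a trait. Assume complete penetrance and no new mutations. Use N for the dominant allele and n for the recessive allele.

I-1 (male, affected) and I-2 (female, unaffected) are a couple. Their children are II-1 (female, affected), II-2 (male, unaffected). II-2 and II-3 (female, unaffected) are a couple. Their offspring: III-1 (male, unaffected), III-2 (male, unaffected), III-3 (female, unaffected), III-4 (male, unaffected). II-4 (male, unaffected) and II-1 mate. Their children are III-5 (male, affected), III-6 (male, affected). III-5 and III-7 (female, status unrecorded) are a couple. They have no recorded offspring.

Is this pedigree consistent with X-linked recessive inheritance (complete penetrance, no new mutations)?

Yes

A consistent assignment under X-linked recessive exists: I-1 X^n Y, I-2 X^N X^n, II-1 X^n X^n, II-2 X^N Y, II-3 X^N X^N, II-4 X^N Y, III-1 X^N Y, III-2 X^N Y, III-3 X^N X^N, III-4 X^N Y, III-5 X^n Y, III-6 X^n Y, III-7 X^N X^N.
In this assignment every recorded phenotype matches its genotype and every non-founder's genotype is obtainable from its parents' genotypes, so the pedigree is consistent.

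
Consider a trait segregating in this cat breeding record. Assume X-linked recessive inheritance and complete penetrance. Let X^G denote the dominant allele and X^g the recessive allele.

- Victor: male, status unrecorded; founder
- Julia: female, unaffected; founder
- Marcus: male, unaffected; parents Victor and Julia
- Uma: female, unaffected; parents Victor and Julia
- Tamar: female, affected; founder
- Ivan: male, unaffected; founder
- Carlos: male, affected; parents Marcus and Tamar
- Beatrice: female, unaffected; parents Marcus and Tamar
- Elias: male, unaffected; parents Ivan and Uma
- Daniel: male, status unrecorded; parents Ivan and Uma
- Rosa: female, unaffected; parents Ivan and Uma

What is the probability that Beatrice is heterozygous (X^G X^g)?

1

Beatrice is unaffected so carries G and received g from Tamar (X^g X^g), so Beatrice is X^G X^g, giving P(X^G X^g) = 1.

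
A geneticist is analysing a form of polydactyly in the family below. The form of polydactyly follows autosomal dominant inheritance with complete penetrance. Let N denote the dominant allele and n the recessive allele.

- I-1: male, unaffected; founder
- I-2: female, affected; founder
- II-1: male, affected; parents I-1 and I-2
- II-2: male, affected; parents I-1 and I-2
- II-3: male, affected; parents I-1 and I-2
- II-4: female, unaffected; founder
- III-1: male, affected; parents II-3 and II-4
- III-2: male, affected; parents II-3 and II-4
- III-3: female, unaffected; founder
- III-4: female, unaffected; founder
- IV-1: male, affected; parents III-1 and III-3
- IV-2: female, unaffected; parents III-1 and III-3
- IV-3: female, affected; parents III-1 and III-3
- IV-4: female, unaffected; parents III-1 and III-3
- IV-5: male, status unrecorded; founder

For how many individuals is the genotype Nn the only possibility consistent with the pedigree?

Obligate heterozygotes: II-1 is affected so carries N and received n from I-1 (nn), so II-1 is Nn; II-2 is affected so carries N and received n from I-1 (nn), so II-2 is Nn; II-3 is affected so carries N and received n from I-1 (nn), so II-3 is Nn; III-1 is affected so carries N and received n from II-4 (nn), so III-1 is Nn; III-2 is affected so carries N and received n from II-4 (nn), so III-2 is Nn; IV-1 is affected so carries N and received n from III-3 (nn), so IV-1 is Nn; IV-3 is affected so carries N and received n from III-3 (nn), so IV-3 is Nn.
Every other individual is either homozygous by phenotype or has at least one consistent homozygous assignment, so the count is 7.

7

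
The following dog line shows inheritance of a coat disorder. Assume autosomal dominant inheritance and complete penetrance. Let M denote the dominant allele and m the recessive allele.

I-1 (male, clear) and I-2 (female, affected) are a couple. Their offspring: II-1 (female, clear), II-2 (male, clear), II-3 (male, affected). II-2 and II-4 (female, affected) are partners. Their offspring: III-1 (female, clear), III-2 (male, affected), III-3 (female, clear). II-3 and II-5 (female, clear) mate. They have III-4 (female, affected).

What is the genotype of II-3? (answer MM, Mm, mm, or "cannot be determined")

From phenotype alone, II-3 is MM or Mm.
II-3 is affected so carries M and received m from I-1 (mm), so II-3 is Mm.

Mm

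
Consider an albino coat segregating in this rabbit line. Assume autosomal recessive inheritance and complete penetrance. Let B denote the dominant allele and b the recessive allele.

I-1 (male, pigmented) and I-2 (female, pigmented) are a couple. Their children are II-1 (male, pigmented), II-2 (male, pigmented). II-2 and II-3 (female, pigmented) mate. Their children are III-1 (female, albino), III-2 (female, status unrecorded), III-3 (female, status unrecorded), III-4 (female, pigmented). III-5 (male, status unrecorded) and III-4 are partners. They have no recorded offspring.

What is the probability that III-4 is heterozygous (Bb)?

II-2 is pigmented so carries B and passed b to III-1 (bb), so II-2 is Bb.
II-3 is pigmented so carries B and passed b to III-1 (bb), so II-3 is Bb.
Their cross gives offspring ratios 1/4 BB : 1/2 Bb : 1/4 bb. Conditioning on III-4 being pigmented, P(Bb) = 1/2 / 3/4 = 2/3.

2/3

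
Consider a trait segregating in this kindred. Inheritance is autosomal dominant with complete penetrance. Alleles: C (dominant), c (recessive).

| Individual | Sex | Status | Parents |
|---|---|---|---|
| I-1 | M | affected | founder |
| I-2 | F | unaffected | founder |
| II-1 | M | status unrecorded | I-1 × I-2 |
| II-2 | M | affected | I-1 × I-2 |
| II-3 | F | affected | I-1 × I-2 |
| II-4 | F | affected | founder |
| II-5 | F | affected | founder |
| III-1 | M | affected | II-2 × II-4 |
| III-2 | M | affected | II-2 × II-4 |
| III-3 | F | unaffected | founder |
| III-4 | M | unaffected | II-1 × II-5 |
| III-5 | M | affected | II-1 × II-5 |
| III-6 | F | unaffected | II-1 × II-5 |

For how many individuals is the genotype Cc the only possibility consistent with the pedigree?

Obligate heterozygotes: II-2 is affected so carries C and received c from I-2 (cc), so II-2 is Cc; II-3 is affected so carries C and received c from I-2 (cc), so II-3 is Cc; II-5 is affected so carries C and passed c to III-4 (cc), so II-5 is Cc.
Every other individual is either homozygous by phenotype or has at least one consistent homozygous assignment, so the count is 3.

3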